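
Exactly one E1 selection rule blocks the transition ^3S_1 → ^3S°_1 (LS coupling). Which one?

the L=0 ↔ L=0 exclusion

Parity must change: even → odd — ok.
ΔS = 0: S: 1 → 1 — ok.
ΔL = 0, ±1 (not L=0↔0): L: 0 → 0, ΔL = +0 — fails.
ΔJ = 0, ±1 (not J=0↔0): J: 1 → 1, ΔJ = +0 — ok.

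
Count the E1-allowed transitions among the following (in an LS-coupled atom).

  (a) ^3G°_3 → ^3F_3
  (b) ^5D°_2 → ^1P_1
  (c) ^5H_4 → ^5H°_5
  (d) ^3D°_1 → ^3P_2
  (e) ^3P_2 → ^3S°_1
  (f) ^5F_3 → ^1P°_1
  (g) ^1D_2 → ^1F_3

4

(a) allowed
(b) forbidden (ΔS fails)
(c) allowed
(d) allowed
(e) allowed
(f) forbidden (ΔS, ΔL, ΔJ fail)
(g) forbidden (parity fails)
Total allowed: 4 of 7.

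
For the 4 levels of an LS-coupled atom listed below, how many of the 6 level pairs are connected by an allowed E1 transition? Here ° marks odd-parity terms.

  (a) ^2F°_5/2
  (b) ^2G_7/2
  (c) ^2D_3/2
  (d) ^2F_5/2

(a)–(b): allowed.
(a)–(c): allowed.
(a)–(d): allowed.
(b)–(c): forbidden (parity, ΔL, ΔJ).
(b)–(d): forbidden (parity).
(c)–(d): forbidden (parity).
Allowed pairs: 3 of 6.

3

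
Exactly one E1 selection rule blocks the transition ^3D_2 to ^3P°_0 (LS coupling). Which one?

the ΔJ = 0, ±1 rule

Parity must change: even → odd — satisfied.
ΔS = 0: S: 1 → 1 — satisfied.
ΔL = 0, ±1 (not L=0↔0): L: 2 → 1, ΔL = -1 — satisfied.
ΔJ = 0, ±1 (not J=0↔0): J: 2 → 0, ΔJ = -2 — violated.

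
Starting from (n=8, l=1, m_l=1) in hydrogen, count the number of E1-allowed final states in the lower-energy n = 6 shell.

4

E1 requires Δl = ±1, so l_f ∈ {0, 2}; with 0 ≤ l_f ≤ n_f−1 = 5, the allowed l_f values are {0, 2}.
For l_f = 0: m_f ∈ {m_i−1, m_i, m_i+1} ∩ [−0, 0] = {0} → 1 state.
For l_f = 2: m_f ∈ {m_i−1, m_i, m_i+1} ∩ [−2, 2] = {0, 1, 2} → 3 states.
Total: 4.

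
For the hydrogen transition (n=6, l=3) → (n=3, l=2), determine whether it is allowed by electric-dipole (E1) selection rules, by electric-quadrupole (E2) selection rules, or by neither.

E1

Δl = 2 − 3 = -1; l_i + l_f = 5.
E1 (Δl = ±1): satisfied.
E2 (Δl = 0,±2, l_i+l_f ≥ 2): not satisfied.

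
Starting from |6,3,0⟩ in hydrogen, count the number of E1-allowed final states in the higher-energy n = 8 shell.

6

E1 requires Δl = ±1, so l_f ∈ {2, 4}; with 0 ≤ l_f ≤ n_f−1 = 7, the allowed l_f values are {2, 4}.
For l_f = 2: m_f ∈ {m_i−1, m_i, m_i+1} ∩ [−2, 2] = {-1, 0, 1} → 3 states.
For l_f = 4: m_f ∈ {m_i−1, m_i, m_i+1} ∩ [−4, 4] = {-1, 0, 1} → 3 states.
Total: 6.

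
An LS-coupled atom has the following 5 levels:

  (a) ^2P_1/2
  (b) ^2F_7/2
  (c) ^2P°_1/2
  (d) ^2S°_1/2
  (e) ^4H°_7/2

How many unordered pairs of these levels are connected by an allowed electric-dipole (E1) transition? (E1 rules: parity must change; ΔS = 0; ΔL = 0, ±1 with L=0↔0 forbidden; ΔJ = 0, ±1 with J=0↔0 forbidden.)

(a)–(b): forbidden (parity, ΔL, ΔJ).
(a)–(c): allowed.
(a)–(d): allowed.
(a)–(e): forbidden (ΔS, ΔL, ΔJ).
(b)–(c): forbidden (ΔL, ΔJ).
(b)–(d): forbidden (ΔL, ΔJ).
(b)–(e): forbidden (ΔS, ΔL).
(c)–(d): forbidden (parity).
(c)–(e): forbidden (parity, ΔS, ΔL, ΔJ).
(d)–(e): forbidden (parity, ΔS, ΔL, ΔJ).
Allowed pairs: 2 of 10.

2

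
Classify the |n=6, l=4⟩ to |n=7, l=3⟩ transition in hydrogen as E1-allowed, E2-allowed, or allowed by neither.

Δl = 3 − 4 = -1; l_i + l_f = 7.
E1 (Δl = ±1): satisfied.
E2 (Δl = 0,±2, l_i+l_f ≥ 2): not satisfied.

E1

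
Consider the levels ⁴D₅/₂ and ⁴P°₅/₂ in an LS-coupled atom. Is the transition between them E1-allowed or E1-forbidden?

allowed

Initial level: S=3/2, L=2, J=5/2, parity even. Final level: S=3/2, L=1, J=5/2, parity odd.
Parity must change: even → odd — ✓.
ΔS = 0: S: 3/2 → 3/2 — ✓.
ΔL = 0, ±1 (not L=0↔0): L: 2 → 1, ΔL = -1 — ✓.
ΔJ = 0, ±1 (not J=0↔0): J: 5/2 → 5/2, ΔJ = +0 — ✓.
All four E1 rules are satisfied.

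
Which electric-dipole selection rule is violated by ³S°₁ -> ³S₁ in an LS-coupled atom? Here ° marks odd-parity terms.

Initial level: S=1, L=0, J=1, parity odd. Final level: S=1, L=0, J=1, parity even.
Parity must change: odd → even — satisfied.
ΔS = 0: S: 1 → 1 — satisfied.
ΔL = 0, ±1 (not L=0↔0): L: 0 → 0, ΔL = +0 — violated.
ΔJ = 0, ±1 (not J=0↔0): J: 1 → 1, ΔJ = +0 — satisfied.

the L=0 ↔ L=0 exclusion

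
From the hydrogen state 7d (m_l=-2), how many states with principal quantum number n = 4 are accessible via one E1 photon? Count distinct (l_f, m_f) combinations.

E1 requires Δl = ±1, so l_f ∈ {1, 3}; with 0 ≤ l_f ≤ n_f−1 = 3, the allowed l_f values are {1, 3}.
For l_f = 1: m_f ∈ {m_i−1, m_i, m_i+1} ∩ [−1, 1] = {-1} → 1 state.
For l_f = 3: m_f ∈ {m_i−1, m_i, m_i+1} ∩ [−3, 3] = {-3, -2, -1} → 3 states.
Total: 4.

4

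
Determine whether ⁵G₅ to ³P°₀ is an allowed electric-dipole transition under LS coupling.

Reading off the term symbols: S 2→1, L 4→1, J 5→0, parity even→odd.
ΔL = 0, ±1 (not L=0↔0): L: 4 → 1, ΔL = -3 — ✗.
ΔS = 0: S: 2 → 1 — ✗.
Parity must change: even → odd — ✓.
ΔJ = 0, ±1 (not J=0↔0): J: 5 → 0, ΔJ = -5 — ✗.
Rule(s) violated: ΔS, ΔL, ΔJ.

forbidden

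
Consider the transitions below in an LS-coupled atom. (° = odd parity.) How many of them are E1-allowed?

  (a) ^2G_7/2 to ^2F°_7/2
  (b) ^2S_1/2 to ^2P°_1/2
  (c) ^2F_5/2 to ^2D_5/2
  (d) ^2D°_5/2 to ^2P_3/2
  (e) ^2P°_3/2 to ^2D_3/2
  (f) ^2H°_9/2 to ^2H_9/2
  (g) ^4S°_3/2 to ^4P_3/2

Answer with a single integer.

(a) allowed
(b) allowed
(c) forbidden (parity fails)
(d) allowed
(e) allowed
(f) allowed
(g) allowed
Total allowed: 6 of 7.

6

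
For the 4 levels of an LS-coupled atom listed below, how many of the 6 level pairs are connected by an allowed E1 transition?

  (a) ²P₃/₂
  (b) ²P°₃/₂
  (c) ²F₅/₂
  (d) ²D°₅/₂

(a)–(b): allowed.
(a)–(c): forbidden (parity, ΔL).
(a)–(d): allowed.
(b)–(c): forbidden (ΔL).
(b)–(d): forbidden (parity).
(c)–(d): allowed.
Allowed pairs: 3 of 6.

3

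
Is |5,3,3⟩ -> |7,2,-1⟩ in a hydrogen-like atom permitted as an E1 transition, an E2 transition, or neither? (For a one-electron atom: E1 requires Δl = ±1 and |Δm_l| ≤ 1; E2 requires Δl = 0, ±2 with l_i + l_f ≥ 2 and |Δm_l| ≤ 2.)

Δl = 2 − 3 = -1; l_i + l_f = 5.
Δm_l = -4.
E1 (Δl = ±1, |Δm_l| ≤ 1): not satisfied.
E2 (Δl = 0,±2, l_i+l_f ≥ 2, |Δm_l| ≤ 2): not satisfied.

neither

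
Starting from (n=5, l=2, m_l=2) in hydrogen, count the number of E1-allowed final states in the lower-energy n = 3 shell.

1

E1 requires Δl = ±1, so l_f ∈ {1, 3}; with 0 ≤ l_f ≤ n_f−1 = 2, the allowed l_f values are {1}.
For l_f = 1: m_f ∈ {m_i−1, m_i, m_i+1} ∩ [−1, 1] = {1} → 1 state.
Total: 1.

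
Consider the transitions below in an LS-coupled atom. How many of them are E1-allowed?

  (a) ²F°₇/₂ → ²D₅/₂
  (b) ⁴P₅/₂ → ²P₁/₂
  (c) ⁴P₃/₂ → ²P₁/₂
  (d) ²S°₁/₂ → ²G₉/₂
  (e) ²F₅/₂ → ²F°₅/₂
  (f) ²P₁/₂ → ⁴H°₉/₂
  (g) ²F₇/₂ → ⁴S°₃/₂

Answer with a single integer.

2

(a) allowed
(b) forbidden (parity, ΔS, ΔJ fail)
(c) forbidden (parity, ΔS fail)
(d) forbidden (ΔL, ΔJ fail)
(e) allowed
(f) forbidden (ΔS, ΔL, ΔJ fail)
(g) forbidden (ΔS, ΔL, ΔJ fail)
Total allowed: 2 of 7.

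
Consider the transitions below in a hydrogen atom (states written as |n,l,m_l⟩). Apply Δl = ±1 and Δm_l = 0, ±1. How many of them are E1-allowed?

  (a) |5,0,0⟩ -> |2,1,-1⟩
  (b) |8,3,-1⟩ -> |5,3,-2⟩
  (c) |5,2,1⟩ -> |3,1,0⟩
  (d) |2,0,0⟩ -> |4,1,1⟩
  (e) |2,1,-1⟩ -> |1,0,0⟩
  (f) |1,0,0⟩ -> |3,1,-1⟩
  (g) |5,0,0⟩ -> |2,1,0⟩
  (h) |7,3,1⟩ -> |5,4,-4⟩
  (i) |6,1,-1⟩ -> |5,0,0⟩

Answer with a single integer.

(a) allowed
(b) forbidden — Δl = +0 (E1 requires Δl = ±1)
(c) allowed
(d) allowed
(e) allowed
(f) allowed
(g) allowed
(h) forbidden — Δm_l = -5 (E1 requires Δm_l = 0, ±1)
(i) allowed
Total allowed: 7 of 9.

7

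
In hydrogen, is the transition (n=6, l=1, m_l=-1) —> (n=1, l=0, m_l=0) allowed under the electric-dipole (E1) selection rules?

Initial l = 1, final l = 0, so Δl = -1. E1 requires Δl = ±1: ✓.
Δm_l = 0 − (-1) = +1. E1 requires Δm_l = 0, ±1: ✓.
All E1 selection rules are satisfied.

allowed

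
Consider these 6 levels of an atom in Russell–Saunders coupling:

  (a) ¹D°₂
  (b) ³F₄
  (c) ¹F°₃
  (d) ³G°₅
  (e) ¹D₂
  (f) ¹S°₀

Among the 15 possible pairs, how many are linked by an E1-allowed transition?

3

(a)–(b): forbidden (ΔS, ΔJ).
(a)–(c): forbidden (parity).
(a)–(d): forbidden (parity, ΔS, ΔL, ΔJ).
(a)–(e): allowed.
(a)–(f): forbidden (parity, ΔL, ΔJ).
(b)–(c): forbidden (ΔS).
(b)–(d): allowed.
(b)–(e): forbidden (parity, ΔS, ΔJ).
(b)–(f): forbidden (ΔS, ΔL, ΔJ).
(c)–(d): forbidden (parity, ΔS, ΔJ).
(c)–(e): allowed.
(c)–(f): forbidden (parity, ΔL, ΔJ).
(d)–(e): forbidden (ΔS, ΔL, ΔJ).
(d)–(f): forbidden (parity, ΔS, ΔL, ΔJ).
(e)–(f): forbidden (ΔL, ΔJ).
Allowed pairs: 3 of 15.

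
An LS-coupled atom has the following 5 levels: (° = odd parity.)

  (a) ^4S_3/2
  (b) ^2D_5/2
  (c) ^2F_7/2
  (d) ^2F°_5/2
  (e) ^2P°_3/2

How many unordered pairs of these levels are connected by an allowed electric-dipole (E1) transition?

3

(a)–(b): forbidden (parity, ΔS, ΔL).
(a)–(c): forbidden (parity, ΔS, ΔL, ΔJ).
(a)–(d): forbidden (ΔS, ΔL).
(a)–(e): forbidden (ΔS).
(b)–(c): forbidden (parity).
(b)–(d): allowed.
(b)–(e): allowed.
(c)–(d): allowed.
(c)–(e): forbidden (ΔL, ΔJ).
(d)–(e): forbidden (parity, ΔL).
Allowed pairs: 3 of 10.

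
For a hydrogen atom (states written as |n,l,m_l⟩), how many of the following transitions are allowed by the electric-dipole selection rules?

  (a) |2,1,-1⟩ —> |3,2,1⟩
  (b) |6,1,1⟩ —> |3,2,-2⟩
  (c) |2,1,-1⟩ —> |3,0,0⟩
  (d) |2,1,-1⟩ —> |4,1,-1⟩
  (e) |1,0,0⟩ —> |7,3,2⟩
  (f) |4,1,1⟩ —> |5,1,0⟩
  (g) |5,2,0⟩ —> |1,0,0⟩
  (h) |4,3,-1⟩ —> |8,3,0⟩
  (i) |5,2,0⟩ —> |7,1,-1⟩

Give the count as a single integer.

(a) forbidden — Δm_l = +2 (E1 requires Δm_l = 0, ±1)
(b) forbidden — Δm_l = -3 (E1 requires Δm_l = 0, ±1)
(c) allowed
(d) forbidden — Δl = +0 (E1 requires Δl = ±1)
(e) forbidden — Δl = +3 (E1 requires Δl = ±1); Δm_l = +2 (E1 requires Δm_l = 0, ±1)
(f) forbidden — Δl = +0 (E1 requires Δl = ±1)
(g) forbidden — Δl = -2 (E1 requires Δl = ±1)
(h) forbidden — Δl = +0 (E1 requires Δl = ±1)
(i) allowed
Total allowed: 2 of 9.

2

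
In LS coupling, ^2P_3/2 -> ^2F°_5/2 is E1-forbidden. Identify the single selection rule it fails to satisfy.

the ΔL = 0, ±1 rule

Parity must change: even → odd — passes.
ΔS = 0: S: 1/2 → 1/2 — passes.
ΔL = 0, ±1 (not L=0↔0): L: 1 → 3, ΔL = +2 — fails.
ΔJ = 0, ±1 (not J=0↔0): J: 3/2 → 5/2, ΔJ = +1 — passes.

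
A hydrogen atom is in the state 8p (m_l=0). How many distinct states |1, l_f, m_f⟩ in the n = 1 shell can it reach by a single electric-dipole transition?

E1 requires Δl = ±1, so l_f ∈ {0, 2}; with 0 ≤ l_f ≤ n_f−1 = 0, the allowed l_f values are {0}.
For l_f = 0: m_f ∈ {m_i−1, m_i, m_i+1} ∩ [−0, 0] = {0} → 1 state.
Total: 1.

1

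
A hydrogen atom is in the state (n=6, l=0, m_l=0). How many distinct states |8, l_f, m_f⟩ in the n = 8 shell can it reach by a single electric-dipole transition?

E1 requires Δl = ±1, so l_f ∈ {-1, 1}; with 0 ≤ l_f ≤ n_f−1 = 7, the allowed l_f values are {1}.
For l_f = 1: m_f ∈ {m_i−1, m_i, m_i+1} ∩ [−1, 1] = {-1, 0, 1} → 3 states.
Total: 3.

3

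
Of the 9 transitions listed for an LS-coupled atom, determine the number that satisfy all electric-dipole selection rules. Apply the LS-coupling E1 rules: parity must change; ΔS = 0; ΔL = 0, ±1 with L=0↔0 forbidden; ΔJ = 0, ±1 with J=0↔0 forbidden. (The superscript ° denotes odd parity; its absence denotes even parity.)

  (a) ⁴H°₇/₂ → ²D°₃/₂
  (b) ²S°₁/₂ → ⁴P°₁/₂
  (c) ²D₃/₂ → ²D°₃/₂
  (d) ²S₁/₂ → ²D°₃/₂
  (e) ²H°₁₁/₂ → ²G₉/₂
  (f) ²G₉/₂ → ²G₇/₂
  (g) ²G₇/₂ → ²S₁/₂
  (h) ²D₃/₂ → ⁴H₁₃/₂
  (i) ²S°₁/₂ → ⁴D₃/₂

2

(a) forbidden (parity, ΔS, ΔL, ΔJ fail)
(b) forbidden (parity, ΔS fail)
(c) allowed
(d) forbidden (ΔL fails)
(e) allowed
(f) forbidden (parity fails)
(g) forbidden (parity, ΔL, ΔJ fail)
(h) forbidden (parity, ΔS, ΔL, ΔJ fail)
(i) forbidden (ΔS, ΔL fail)
Total allowed: 2 of 9.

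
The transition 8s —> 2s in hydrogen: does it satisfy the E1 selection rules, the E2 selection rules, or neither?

neither

Δl = 0 − 0 = +0; l_i + l_f = 0.
E1 (Δl = ±1): not satisfied.
E2 (Δl = 0,±2, l_i+l_f ≥ 2): not satisfied.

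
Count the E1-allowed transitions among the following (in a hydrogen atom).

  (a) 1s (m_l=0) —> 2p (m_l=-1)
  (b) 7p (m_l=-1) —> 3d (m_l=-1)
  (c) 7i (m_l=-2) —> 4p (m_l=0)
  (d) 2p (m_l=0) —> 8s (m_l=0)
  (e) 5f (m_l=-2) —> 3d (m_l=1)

3

(a) allowed
(b) allowed
(c) forbidden — Δl = -5 (E1 requires Δl = ±1); Δm_l = +2 (E1 requires Δm_l = 0, ±1)
(d) allowed
(e) forbidden — Δm_l = +3 (E1 requires Δm_l = 0, ±1)
Total allowed: 3 of 5.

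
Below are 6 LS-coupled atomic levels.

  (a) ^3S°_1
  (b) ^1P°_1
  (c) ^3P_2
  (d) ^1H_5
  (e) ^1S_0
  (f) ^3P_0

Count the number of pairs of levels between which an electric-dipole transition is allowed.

(a)–(b): forbidden (parity, ΔS).
(a)–(c): allowed.
(a)–(d): forbidden (ΔS, ΔL, ΔJ).
(a)–(e): forbidden (ΔS, ΔL).
(a)–(f): allowed.
(b)–(c): forbidden (ΔS).
(b)–(d): forbidden (ΔL, ΔJ).
(b)–(e): allowed.
(b)–(f): forbidden (ΔS).
(c)–(d): forbidden (parity, ΔS, ΔL, ΔJ).
(c)–(e): forbidden (parity, ΔS, ΔJ).
(c)–(f): forbidden (parity, ΔJ).
(d)–(e): forbidden (parity, ΔL, ΔJ).
(d)–(f): forbidden (parity, ΔS, ΔL, ΔJ).
(e)–(f): forbidden (parity, ΔS, ΔJ).
Allowed pairs: 3 of 15.

3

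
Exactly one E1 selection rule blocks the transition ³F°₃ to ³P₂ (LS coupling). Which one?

the ΔL = 0, ±1 rule

Parity must change: odd → even — passes.
ΔS = 0: S: 1 → 1 — passes.
ΔL = 0, ±1 (not L=0↔0): L: 3 → 1, ΔL = -2 — fails.
ΔJ = 0, ±1 (not J=0↔0): J: 3 → 2, ΔJ = -1 — passes.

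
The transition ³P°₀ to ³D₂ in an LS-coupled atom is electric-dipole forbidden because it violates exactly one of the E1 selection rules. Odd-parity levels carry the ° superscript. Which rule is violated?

the ΔJ = 0, ±1 rule

Initial level: S=1, L=1, J=0, parity odd. Final level: S=1, L=2, J=2, parity even.
Parity must change: odd → even — ok.
ΔS = 0: S: 1 → 1 — ok.
ΔL = 0, ±1 (not L=0↔0): L: 1 → 2, ΔL = +1 — ok.
ΔJ = 0, ±1 (not J=0↔0): J: 0 → 2, ΔJ = +2 — fails.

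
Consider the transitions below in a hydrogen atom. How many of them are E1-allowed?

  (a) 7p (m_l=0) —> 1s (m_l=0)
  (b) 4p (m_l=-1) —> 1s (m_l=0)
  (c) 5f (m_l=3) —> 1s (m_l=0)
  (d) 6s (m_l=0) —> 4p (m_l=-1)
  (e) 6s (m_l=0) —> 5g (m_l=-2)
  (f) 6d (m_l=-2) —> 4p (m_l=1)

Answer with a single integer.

(a) allowed
(b) allowed
(c) forbidden — Δl = -3 (E1 requires Δl = ±1); Δm_l = -3 (E1 requires Δm_l = 0, ±1)
(d) allowed
(e) forbidden — Δl = +4 (E1 requires Δl = ±1); Δm_l = -2 (E1 requires Δm_l = 0, ±1)
(f) forbidden — Δm_l = +3 (E1 requires Δm_l = 0, ±1)
Total allowed: 3 of 6.

3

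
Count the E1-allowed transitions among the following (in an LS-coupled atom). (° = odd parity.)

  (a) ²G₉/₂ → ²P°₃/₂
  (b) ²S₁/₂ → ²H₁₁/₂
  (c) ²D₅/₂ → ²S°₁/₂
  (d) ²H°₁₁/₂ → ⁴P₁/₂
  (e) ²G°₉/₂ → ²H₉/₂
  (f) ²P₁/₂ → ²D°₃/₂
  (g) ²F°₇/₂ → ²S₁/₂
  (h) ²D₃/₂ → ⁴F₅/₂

2

(a) forbidden (ΔL, ΔJ fail)
(b) forbidden (parity, ΔL, ΔJ fail)
(c) forbidden (ΔL, ΔJ fail)
(d) forbidden (ΔS, ΔL, ΔJ fail)
(e) allowed
(f) allowed
(g) forbidden (ΔL, ΔJ fail)
(h) forbidden (parity, ΔS fail)
Total allowed: 2 of 8.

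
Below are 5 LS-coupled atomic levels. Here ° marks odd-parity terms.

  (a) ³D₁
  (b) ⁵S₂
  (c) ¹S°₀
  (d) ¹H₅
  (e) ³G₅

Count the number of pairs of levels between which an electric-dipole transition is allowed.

0

(a)–(b): forbidden (parity, ΔS, ΔL).
(a)–(c): forbidden (ΔS, ΔL).
(a)–(d): forbidden (parity, ΔS, ΔL, ΔJ).
(a)–(e): forbidden (parity, ΔL, ΔJ).
(b)–(c): forbidden (ΔS, ΔL, ΔJ).
(b)–(d): forbidden (parity, ΔS, ΔL, ΔJ).
(b)–(e): forbidden (parity, ΔS, ΔL, ΔJ).
(c)–(d): forbidden (ΔL, ΔJ).
(c)–(e): forbidden (ΔS, ΔL, ΔJ).
(d)–(e): forbidden (parity, ΔS).
Allowed pairs: 0 of 10.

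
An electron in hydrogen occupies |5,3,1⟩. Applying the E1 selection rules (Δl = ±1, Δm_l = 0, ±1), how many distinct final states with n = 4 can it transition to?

3

E1 requires Δl = ±1, so l_f ∈ {2, 4}; with 0 ≤ l_f ≤ n_f−1 = 3, the allowed l_f values are {2}.
For l_f = 2: m_f ∈ {m_i−1, m_i, m_i+1} ∩ [−2, 2] = {0, 1, 2} → 3 states.
Total: 3.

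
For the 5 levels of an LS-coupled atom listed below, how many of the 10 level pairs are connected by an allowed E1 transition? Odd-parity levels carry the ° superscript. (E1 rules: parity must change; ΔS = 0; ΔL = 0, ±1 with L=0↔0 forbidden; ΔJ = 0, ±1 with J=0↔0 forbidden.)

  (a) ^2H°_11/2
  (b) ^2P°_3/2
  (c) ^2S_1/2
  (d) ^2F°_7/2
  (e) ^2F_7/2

(a)–(b): forbidden (parity, ΔL, ΔJ).
(a)–(c): forbidden (ΔL, ΔJ).
(a)–(d): forbidden (parity, ΔL, ΔJ).
(a)–(e): forbidden (ΔL, ΔJ).
(b)–(c): allowed.
(b)–(d): forbidden (parity, ΔL, ΔJ).
(b)–(e): forbidden (ΔL, ΔJ).
(c)–(d): forbidden (ΔL, ΔJ).
(c)–(e): forbidden (parity, ΔL, ΔJ).
(d)–(e): allowed.
Allowed pairs: 2 of 10.

2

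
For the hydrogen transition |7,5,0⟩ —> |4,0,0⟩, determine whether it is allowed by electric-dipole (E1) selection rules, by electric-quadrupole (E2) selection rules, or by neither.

Δl = 0 − 5 = -5; l_i + l_f = 5.
Δm_l = +0.
E1 (Δl = ±1, |Δm_l| ≤ 1): not satisfied.
E2 (Δl = 0,±2, l_i+l_f ≥ 2, |Δm_l| ≤ 2): not satisfied.

neither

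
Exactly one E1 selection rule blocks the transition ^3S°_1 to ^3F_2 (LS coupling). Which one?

the ΔL = 0, ±1 rule

Initial level: S=1, L=0, J=1, parity odd. Final level: S=1, L=3, J=2, parity even.
Parity must change: odd → even — ✓.
ΔS = 0: S: 1 → 1 — ✓.
ΔL = 0, ±1 (not L=0↔0): L: 0 → 3, ΔL = +3 — ✗.
ΔJ = 0, ±1 (not J=0↔0): J: 1 → 2, ΔJ = +1 — ✓.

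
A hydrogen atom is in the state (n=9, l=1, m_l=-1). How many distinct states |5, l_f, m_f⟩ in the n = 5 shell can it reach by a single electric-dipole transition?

4

E1 requires Δl = ±1, so l_f ∈ {0, 2}; with 0 ≤ l_f ≤ n_f−1 = 4, the allowed l_f values are {0, 2}.
For l_f = 0: m_f ∈ {m_i−1, m_i, m_i+1} ∩ [−0, 0] = {0} → 1 state.
For l_f = 2: m_f ∈ {m_i−1, m_i, m_i+1} ∩ [−2, 2] = {-2, -1, 0} → 3 states.
Total: 4.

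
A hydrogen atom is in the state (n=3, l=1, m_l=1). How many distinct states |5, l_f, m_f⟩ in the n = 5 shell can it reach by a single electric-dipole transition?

E1 requires Δl = ±1, so l_f ∈ {0, 2}; with 0 ≤ l_f ≤ n_f−1 = 4, the allowed l_f values are {0, 2}.
For l_f = 0: m_f ∈ {m_i−1, m_i, m_i+1} ∩ [−0, 0] = {0} → 1 state.
For l_f = 2: m_f ∈ {m_i−1, m_i, m_i+1} ∩ [−2, 2] = {0, 1, 2} → 3 states.
Total: 4.

4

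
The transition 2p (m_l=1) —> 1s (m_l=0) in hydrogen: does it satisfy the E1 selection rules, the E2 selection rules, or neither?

E1

Δl = 0 − 1 = -1; l_i + l_f = 1.
Δm_l = -1.
E1 (Δl = ±1, |Δm_l| ≤ 1): satisfied.
E2 (Δl = 0,±2, l_i+l_f ≥ 2, |Δm_l| ≤ 2): not satisfied.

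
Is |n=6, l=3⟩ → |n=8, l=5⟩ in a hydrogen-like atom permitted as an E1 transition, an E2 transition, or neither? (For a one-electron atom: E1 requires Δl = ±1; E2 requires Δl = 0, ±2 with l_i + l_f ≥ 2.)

E2

Δl = 5 − 3 = +2; l_i + l_f = 8.
E1 (Δl = ±1): not satisfied.
E2 (Δl = 0,±2, l_i+l_f ≥ 2): satisfied.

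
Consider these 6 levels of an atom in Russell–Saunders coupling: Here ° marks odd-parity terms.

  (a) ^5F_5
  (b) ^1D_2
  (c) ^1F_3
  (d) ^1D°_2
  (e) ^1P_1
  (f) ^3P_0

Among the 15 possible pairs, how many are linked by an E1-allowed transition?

(a)–(b): forbidden (parity, ΔS, ΔJ).
(a)–(c): forbidden (parity, ΔS, ΔJ).
(a)–(d): forbidden (ΔS, ΔJ).
(a)–(e): forbidden (parity, ΔS, ΔL, ΔJ).
(a)–(f): forbidden (parity, ΔS, ΔL, ΔJ).
(b)–(c): forbidden (parity).
(b)–(d): allowed.
(b)–(e): forbidden (parity).
(b)–(f): forbidden (parity, ΔS, ΔJ).
(c)–(d): allowed.
(c)–(e): forbidden (parity, ΔL, ΔJ).
(c)–(f): forbidden (parity, ΔS, ΔL, ΔJ).
(d)–(e): allowed.
(d)–(f): forbidden (ΔS, ΔJ).
(e)–(f): forbidden (parity, ΔS).
Allowed pairs: 3 of 15.

3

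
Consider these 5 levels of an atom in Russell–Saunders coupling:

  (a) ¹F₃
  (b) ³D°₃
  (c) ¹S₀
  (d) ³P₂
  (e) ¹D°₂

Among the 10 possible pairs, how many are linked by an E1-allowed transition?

(a)–(b): forbidden (ΔS).
(a)–(c): forbidden (parity, ΔL, ΔJ).
(a)–(d): forbidden (parity, ΔS, ΔL).
(a)–(e): allowed.
(b)–(c): forbidden (ΔS, ΔL, ΔJ).
(b)–(d): allowed.
(b)–(e): forbidden (parity, ΔS).
(c)–(d): forbidden (parity, ΔS, ΔJ).
(c)–(e): forbidden (ΔL, ΔJ).
(d)–(e): forbidden (ΔS).
Allowed pairs: 2 of 10.

2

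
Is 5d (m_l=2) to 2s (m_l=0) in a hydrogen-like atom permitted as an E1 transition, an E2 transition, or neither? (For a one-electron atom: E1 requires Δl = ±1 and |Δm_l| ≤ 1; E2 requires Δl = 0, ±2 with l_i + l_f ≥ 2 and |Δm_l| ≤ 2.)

E2

Δl = 0 − 2 = -2; l_i + l_f = 2.
Δm_l = -2.
E1 (Δl = ±1, |Δm_l| ≤ 1): not satisfied.
E2 (Δl = 0,±2, l_i+l_f ≥ 2, |Δm_l| ≤ 2): satisfied.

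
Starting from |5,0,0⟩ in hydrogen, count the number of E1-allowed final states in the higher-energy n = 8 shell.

E1 requires Δl = ±1, so l_f ∈ {-1, 1}; with 0 ≤ l_f ≤ n_f−1 = 7, the allowed l_f values are {1}.
For l_f = 1: m_f ∈ {m_i−1, m_i, m_i+1} ∩ [−1, 1] = {-1, 0, 1} → 3 states.
Total: 3.

3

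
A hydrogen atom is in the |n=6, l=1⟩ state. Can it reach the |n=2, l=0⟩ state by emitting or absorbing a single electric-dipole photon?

Initial l = 1, final l = 0, so Δl = -1. E1 requires Δl = ±1: ok.
All E1 selection rules are satisfied.

allowed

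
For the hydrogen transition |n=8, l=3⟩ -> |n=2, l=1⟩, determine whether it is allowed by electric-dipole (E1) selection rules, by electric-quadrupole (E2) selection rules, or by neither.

E2

Δl = 1 − 3 = -2; l_i + l_f = 4.
E1 (Δl = ±1): not satisfied.
E2 (Δl = 0,±2, l_i+l_f ≥ 2): satisfied.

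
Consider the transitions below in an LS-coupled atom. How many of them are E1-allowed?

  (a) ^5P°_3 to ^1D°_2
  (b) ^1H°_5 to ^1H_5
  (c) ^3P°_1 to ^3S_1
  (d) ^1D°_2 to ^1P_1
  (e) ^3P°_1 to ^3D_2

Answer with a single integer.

4

(a) forbidden (parity, ΔS fail)
(b) allowed
(c) allowed
(d) allowed
(e) allowed
Total allowed: 4 of 5.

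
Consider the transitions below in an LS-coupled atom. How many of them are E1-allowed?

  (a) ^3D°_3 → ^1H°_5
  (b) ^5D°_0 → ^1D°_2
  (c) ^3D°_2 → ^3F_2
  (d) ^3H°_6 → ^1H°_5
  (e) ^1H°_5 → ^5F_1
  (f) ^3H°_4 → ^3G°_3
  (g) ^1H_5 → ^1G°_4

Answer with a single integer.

(a) forbidden (parity, ΔS, ΔL, ΔJ fail)
(b) forbidden (parity, ΔS, ΔJ fail)
(c) allowed
(d) forbidden (parity, ΔS fail)
(e) forbidden (ΔS, ΔL, ΔJ fail)
(f) forbidden (parity fails)
(g) allowed
Total allowed: 2 of 7.

2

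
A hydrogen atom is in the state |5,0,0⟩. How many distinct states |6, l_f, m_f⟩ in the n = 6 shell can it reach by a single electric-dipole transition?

E1 requires Δl = ±1, so l_f ∈ {-1, 1}; with 0 ≤ l_f ≤ n_f−1 = 5, the allowed l_f values are {1}.
For l_f = 1: m_f ∈ {m_i−1, m_i, m_i+1} ∩ [−1, 1] = {-1, 0, 1} → 3 states.
Total: 3.

3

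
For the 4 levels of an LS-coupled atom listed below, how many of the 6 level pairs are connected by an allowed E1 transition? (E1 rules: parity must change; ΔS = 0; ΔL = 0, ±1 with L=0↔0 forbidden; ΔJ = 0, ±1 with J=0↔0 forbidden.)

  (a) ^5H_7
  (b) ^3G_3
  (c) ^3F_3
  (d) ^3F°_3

(a)–(b): forbidden (parity, ΔS, ΔJ).
(a)–(c): forbidden (parity, ΔS, ΔL, ΔJ).
(a)–(d): forbidden (ΔS, ΔL, ΔJ).
(b)–(c): forbidden (parity).
(b)–(d): allowed.
(c)–(d): allowed.
Allowed pairs: 2 of 6.

2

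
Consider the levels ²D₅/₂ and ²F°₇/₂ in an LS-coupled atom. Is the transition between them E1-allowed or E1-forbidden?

allowed

Reading off the term symbols: S 1/2→1/2, L 2→3, J 5/2→7/2, parity even→odd.
Parity must change: even → odd — passes.
ΔS = 0: S: 1/2 → 1/2 — passes.
ΔL = 0, ±1 (not L=0↔0): L: 2 → 3, ΔL = +1 — passes.
ΔJ = 0, ±1 (not J=0↔0): J: 5/2 → 7/2, ΔJ = +1 — passes.
All four E1 rules are satisfied.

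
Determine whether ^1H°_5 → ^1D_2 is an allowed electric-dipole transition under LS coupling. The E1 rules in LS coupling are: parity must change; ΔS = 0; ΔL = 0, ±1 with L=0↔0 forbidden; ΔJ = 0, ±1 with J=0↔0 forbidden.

ΔJ = 0, ±1 (not J=0↔0): J: 5 → 2, ΔJ = -3 — violated.
ΔS = 0: S: 0 → 0 — satisfied.
ΔL = 0, ±1 (not L=0↔0): L: 5 → 2, ΔL = -3 — violated.
Parity must change: odd → even — satisfied.
Rule(s) violated: ΔL, ΔJ.

forbidden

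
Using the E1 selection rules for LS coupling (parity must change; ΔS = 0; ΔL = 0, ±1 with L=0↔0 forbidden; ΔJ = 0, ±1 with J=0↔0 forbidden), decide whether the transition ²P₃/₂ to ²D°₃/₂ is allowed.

allowed

Initial level: S=1/2, L=1, J=3/2, parity even. Final level: S=1/2, L=2, J=3/2, parity odd.
ΔJ = 0, ±1 (not J=0↔0): J: 3/2 → 3/2, ΔJ = +0 — satisfied.
ΔS = 0: S: 1/2 → 1/2 — satisfied.
Parity must change: even → odd — satisfied.
ΔL = 0, ±1 (not L=0↔0): L: 1 → 2, ΔL = +1 — satisfied.
All four E1 rules are satisfied.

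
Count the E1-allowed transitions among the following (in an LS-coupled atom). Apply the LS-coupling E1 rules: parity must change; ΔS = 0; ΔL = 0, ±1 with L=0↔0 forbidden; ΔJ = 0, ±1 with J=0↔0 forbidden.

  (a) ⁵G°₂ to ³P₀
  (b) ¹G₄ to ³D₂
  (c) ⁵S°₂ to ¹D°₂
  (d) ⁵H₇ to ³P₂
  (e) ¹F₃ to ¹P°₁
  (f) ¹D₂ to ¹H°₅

(a) forbidden (ΔS, ΔL, ΔJ fail)
(b) forbidden (parity, ΔS, ΔL, ΔJ fail)
(c) forbidden (parity, ΔS, ΔL fail)
(d) forbidden (parity, ΔS, ΔL, ΔJ fail)
(e) forbidden (ΔL, ΔJ fail)
(f) forbidden (ΔL, ΔJ fail)
Total allowed: 0 of 6.

0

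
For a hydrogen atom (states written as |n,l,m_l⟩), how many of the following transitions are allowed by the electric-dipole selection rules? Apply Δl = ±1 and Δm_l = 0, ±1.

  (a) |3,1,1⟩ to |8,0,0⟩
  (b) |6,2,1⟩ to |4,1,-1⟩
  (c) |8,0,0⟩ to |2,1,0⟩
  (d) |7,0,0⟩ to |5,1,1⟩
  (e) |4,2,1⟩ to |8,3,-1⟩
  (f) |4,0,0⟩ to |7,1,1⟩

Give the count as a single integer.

4

(a) allowed
(b) forbidden — Δm_l = -2 (E1 requires Δm_l = 0, ±1)
(c) allowed
(d) allowed
(e) forbidden — Δm_l = -2 (E1 requires Δm_l = 0, ±1)
(f) allowed
Total allowed: 4 of 6.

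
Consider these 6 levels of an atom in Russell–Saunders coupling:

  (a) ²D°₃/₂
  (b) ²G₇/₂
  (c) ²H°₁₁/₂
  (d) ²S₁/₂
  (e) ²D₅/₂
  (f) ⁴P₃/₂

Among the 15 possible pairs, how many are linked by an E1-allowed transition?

(a)–(b): forbidden (ΔL, ΔJ).
(a)–(c): forbidden (parity, ΔL, ΔJ).
(a)–(d): forbidden (ΔL).
(a)–(e): allowed.
(a)–(f): forbidden (ΔS).
(b)–(c): forbidden (ΔJ).
(b)–(d): forbidden (parity, ΔL, ΔJ).
(b)–(e): forbidden (parity, ΔL).
(b)–(f): forbidden (parity, ΔS, ΔL, ΔJ).
(c)–(d): forbidden (ΔL, ΔJ).
(c)–(e): forbidden (ΔL, ΔJ).
(c)–(f): forbidden (ΔS, ΔL, ΔJ).
(d)–(e): forbidden (parity, ΔL, ΔJ).
(d)–(f): forbidden (parity, ΔS).
(e)–(f): forbidden (parity, ΔS).
Allowed pairs: 1 of 15.

1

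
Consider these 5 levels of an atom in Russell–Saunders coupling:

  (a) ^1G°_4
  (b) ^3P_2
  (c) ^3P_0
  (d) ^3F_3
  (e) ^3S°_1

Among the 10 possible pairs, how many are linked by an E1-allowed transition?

2

(a)–(b): forbidden (ΔS, ΔL, ΔJ).
(a)–(c): forbidden (ΔS, ΔL, ΔJ).
(a)–(d): forbidden (ΔS).
(a)–(e): forbidden (parity, ΔS, ΔL, ΔJ).
(b)–(c): forbidden (parity, ΔJ).
(b)–(d): forbidden (parity, ΔL).
(b)–(e): allowed.
(c)–(d): forbidden (parity, ΔL, ΔJ).
(c)–(e): allowed.
(d)–(e): forbidden (ΔL, ΔJ).
Allowed pairs: 2 of 10.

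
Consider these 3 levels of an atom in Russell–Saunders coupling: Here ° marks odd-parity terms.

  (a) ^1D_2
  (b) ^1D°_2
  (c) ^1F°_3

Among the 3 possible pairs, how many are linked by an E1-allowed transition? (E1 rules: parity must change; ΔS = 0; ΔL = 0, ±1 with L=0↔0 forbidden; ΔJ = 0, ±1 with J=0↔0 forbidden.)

2

(a)–(b): allowed.
(a)–(c): allowed.
(b)–(c): forbidden (parity).
Allowed pairs: 2 of 3.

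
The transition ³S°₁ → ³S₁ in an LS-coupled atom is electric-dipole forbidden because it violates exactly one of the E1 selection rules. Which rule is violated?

the L=0 ↔ L=0 exclusion

Initial level: S=1, L=0, J=1, parity odd. Final level: S=1, L=0, J=1, parity even.
Parity must change: odd → even — ✓.
ΔS = 0: S: 1 → 1 — ✓.
ΔL = 0, ±1 (not L=0↔0): L: 0 → 0, ΔL = +0 — ✗.
ΔJ = 0, ±1 (not J=0↔0): J: 1 → 1, ΔJ = +0 — ✓.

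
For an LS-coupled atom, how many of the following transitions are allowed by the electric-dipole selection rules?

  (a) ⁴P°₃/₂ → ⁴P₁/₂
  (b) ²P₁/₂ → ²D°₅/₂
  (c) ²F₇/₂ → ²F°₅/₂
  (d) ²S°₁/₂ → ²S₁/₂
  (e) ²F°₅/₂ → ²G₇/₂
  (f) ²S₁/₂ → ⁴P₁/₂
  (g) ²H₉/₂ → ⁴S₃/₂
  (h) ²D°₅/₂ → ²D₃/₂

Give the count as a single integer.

(a) allowed
(b) forbidden (ΔJ fails)
(c) allowed
(d) forbidden (ΔL fails)
(e) allowed
(f) forbidden (parity, ΔS fail)
(g) forbidden (parity, ΔS, ΔL, ΔJ fail)
(h) allowed
Total allowed: 4 of 8.

4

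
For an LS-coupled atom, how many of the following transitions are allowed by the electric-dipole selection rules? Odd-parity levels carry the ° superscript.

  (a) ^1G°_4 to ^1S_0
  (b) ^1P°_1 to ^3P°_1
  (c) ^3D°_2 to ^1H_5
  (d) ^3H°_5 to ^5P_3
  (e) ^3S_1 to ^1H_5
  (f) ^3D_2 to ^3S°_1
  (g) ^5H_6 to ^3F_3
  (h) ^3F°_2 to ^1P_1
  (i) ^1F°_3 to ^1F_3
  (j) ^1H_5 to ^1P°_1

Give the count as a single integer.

1

(a) forbidden (ΔL, ΔJ fail)
(b) forbidden (parity, ΔS fail)
(c) forbidden (ΔS, ΔL, ΔJ fail)
(d) forbidden (ΔS, ΔL, ΔJ fail)
(e) forbidden (parity, ΔS, ΔL, ΔJ fail)
(f) forbidden (ΔL fails)
(g) forbidden (parity, ΔS, ΔL, ΔJ fail)
(h) forbidden (ΔS, ΔL fail)
(i) allowed
(j) forbidden (ΔL, ΔJ fail)
Total allowed: 1 of 10.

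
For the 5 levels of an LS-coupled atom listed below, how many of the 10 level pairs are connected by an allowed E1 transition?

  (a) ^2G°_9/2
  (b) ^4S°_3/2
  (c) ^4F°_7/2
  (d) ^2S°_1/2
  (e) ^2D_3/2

0

(a)–(b): forbidden (parity, ΔS, ΔL, ΔJ).
(a)–(c): forbidden (parity, ΔS).
(a)–(d): forbidden (parity, ΔL, ΔJ).
(a)–(e): forbidden (ΔL, ΔJ).
(b)–(c): forbidden (parity, ΔL, ΔJ).
(b)–(d): forbidden (parity, ΔS, ΔL).
(b)–(e): forbidden (ΔS, ΔL).
(c)–(d): forbidden (parity, ΔS, ΔL, ΔJ).
(c)–(e): forbidden (ΔS, ΔJ).
(d)–(e): forbidden (ΔL).
Allowed pairs: 0 of 10.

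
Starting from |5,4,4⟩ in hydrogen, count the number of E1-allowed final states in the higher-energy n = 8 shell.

E1 requires Δl = ±1, so l_f ∈ {3, 5}; with 0 ≤ l_f ≤ n_f−1 = 7, the allowed l_f values are {3, 5}.
For l_f = 3: m_f ∈ {m_i−1, m_i, m_i+1} ∩ [−3, 3] = {3} → 1 state.
For l_f = 5: m_f ∈ {m_i−1, m_i, m_i+1} ∩ [−5, 5] = {3, 4, 5} → 3 states.
Total: 4.

4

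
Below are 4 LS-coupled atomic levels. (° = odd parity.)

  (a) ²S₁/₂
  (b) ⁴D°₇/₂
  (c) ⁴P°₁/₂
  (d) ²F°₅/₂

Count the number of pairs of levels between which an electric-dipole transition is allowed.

0

(a)–(b): forbidden (ΔS, ΔL, ΔJ).
(a)–(c): forbidden (ΔS).
(a)–(d): forbidden (ΔL, ΔJ).
(b)–(c): forbidden (parity, ΔJ).
(b)–(d): forbidden (parity, ΔS).
(c)–(d): forbidden (parity, ΔS, ΔL, ΔJ).
Allowed pairs: 0 of 6.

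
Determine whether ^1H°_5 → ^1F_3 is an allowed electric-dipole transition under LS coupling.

forbidden

Initial level: S=0, L=5, J=5, parity odd. Final level: S=0, L=3, J=3, parity even.
Parity must change: odd → even — ✓.
ΔS = 0: S: 0 → 0 — ✓.
ΔL = 0, ±1 (not L=0↔0): L: 5 → 3, ΔL = -2 — ✗.
ΔJ = 0, ±1 (not J=0↔0): J: 5 → 3, ΔJ = -2 — ✗.
Rule(s) violated: ΔL, ΔJ.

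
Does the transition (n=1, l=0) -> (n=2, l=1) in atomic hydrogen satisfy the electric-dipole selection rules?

Δl = 1 − 0 = +1; the E1 rule Δl = ±1 is satisfied.
All E1 selection rules are satisfied.

allowed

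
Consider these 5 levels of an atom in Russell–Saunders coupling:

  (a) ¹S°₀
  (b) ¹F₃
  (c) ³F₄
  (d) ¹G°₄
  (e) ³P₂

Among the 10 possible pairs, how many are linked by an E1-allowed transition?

(a)–(b): forbidden (ΔL, ΔJ).
(a)–(c): forbidden (ΔS, ΔL, ΔJ).
(a)–(d): forbidden (parity, ΔL, ΔJ).
(a)–(e): forbidden (ΔS, ΔJ).
(b)–(c): forbidden (parity, ΔS).
(b)–(d): allowed.
(b)–(e): forbidden (parity, ΔS, ΔL).
(c)–(d): forbidden (ΔS).
(c)–(e): forbidden (parity, ΔL, ΔJ).
(d)–(e): forbidden (ΔS, ΔL, ΔJ).
Allowed pairs: 1 of 10.

1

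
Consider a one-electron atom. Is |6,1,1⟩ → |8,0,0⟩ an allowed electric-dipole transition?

allowed

Δl = 0 − 1 = -1; the E1 rule Δl = ±1 is ✓.
Δm_l = 0 − (1) = -1. E1 requires Δm_l = 0, ±1: ✓.
All E1 selection rules are satisfied.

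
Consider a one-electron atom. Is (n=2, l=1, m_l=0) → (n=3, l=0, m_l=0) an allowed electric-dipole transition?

l: 1 → 0 (Δl = -1). Δl = ±1 satisfied.
m_l: 0 → 0 (Δm_l = +0). |Δm_l| ≤ 1 satisfied.
All E1 selection rules are satisfied.

allowed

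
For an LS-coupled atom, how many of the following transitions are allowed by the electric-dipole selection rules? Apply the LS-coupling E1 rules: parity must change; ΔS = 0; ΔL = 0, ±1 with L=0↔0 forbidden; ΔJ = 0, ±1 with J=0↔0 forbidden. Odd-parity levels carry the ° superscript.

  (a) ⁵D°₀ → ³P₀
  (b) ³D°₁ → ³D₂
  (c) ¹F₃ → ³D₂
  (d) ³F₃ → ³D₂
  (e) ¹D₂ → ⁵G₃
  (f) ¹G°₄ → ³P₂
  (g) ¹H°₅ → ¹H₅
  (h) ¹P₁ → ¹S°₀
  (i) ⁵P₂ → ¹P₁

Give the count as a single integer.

(a) forbidden (ΔS, ΔJ fail)
(b) allowed
(c) forbidden (parity, ΔS fail)
(d) forbidden (parity fails)
(e) forbidden (parity, ΔS, ΔL fail)
(f) forbidden (ΔS, ΔL, ΔJ fail)
(g) allowed
(h) allowed
(i) forbidden (parity, ΔS fail)
Total allowed: 3 of 9.

3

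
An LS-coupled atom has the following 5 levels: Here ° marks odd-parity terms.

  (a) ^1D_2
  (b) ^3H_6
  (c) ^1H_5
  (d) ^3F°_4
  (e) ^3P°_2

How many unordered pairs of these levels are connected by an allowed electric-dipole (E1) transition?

(a)–(b): forbidden (parity, ΔS, ΔL, ΔJ).
(a)–(c): forbidden (parity, ΔL, ΔJ).
(a)–(d): forbidden (ΔS, ΔJ).
(a)–(e): forbidden (ΔS).
(b)–(c): forbidden (parity, ΔS).
(b)–(d): forbidden (ΔL, ΔJ).
(b)–(e): forbidden (ΔL, ΔJ).
(c)–(d): forbidden (ΔS, ΔL).
(c)–(e): forbidden (ΔS, ΔL, ΔJ).
(d)–(e): forbidden (parity, ΔL, ΔJ).
Allowed pairs: 0 of 10.

0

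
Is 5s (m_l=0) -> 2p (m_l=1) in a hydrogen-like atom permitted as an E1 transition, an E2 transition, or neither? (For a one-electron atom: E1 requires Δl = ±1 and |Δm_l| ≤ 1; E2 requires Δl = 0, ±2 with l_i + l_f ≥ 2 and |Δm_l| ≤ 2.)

E1

Δl = 1 − 0 = +1; l_i + l_f = 1.
Δm_l = +1.
E1 (Δl = ±1, |Δm_l| ≤ 1): satisfied.
E2 (Δl = 0,±2, l_i+l_f ≥ 2, |Δm_l| ≤ 2): not satisfied.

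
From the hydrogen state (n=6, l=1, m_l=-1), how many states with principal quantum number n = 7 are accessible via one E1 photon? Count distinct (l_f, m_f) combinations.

4

E1 requires Δl = ±1, so l_f ∈ {0, 2}; with 0 ≤ l_f ≤ n_f−1 = 6, the allowed l_f values are {0, 2}.
For l_f = 0: m_f ∈ {m_i−1, m_i, m_i+1} ∩ [−0, 0] = {0} → 1 state.
For l_f = 2: m_f ∈ {m_i−1, m_i, m_i+1} ∩ [−2, 2] = {-2, -1, 0} → 3 states.
Total: 4.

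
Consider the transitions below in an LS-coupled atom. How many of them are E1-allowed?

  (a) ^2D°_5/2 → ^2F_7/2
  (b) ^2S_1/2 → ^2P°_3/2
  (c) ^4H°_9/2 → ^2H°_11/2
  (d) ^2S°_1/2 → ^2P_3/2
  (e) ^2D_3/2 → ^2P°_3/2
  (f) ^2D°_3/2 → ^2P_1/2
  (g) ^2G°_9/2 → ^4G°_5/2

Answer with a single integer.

5

(a) allowed
(b) allowed
(c) forbidden (parity, ΔS fail)
(d) allowed
(e) allowed
(f) allowed
(g) forbidden (parity, ΔS, ΔJ fail)
Total allowed: 5 of 7.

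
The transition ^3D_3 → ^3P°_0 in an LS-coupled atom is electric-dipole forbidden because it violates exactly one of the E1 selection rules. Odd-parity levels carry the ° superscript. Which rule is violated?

ΔL = 0, ±1 (not L=0↔0): L: 2 → 1, ΔL = -1 — ✓.
ΔJ = 0, ±1 (not J=0↔0): J: 3 → 0, ΔJ = -3 — ✗.
Parity must change: even → odd — ✓.
ΔS = 0: S: 1 → 1 — ✓.

the ΔJ = 0, ±1 rule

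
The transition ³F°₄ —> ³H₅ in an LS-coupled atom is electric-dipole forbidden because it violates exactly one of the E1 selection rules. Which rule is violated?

Reading off the term symbols: S 1→1, L 3→5, J 4→5, parity odd→even.
ΔJ = 0, ±1 (not J=0↔0): J: 4 → 5, ΔJ = +1 — ok.
Parity must change: odd → even — ok.
ΔL = 0, ±1 (not L=0↔0): L: 3 → 5, ΔL = +2 — fails.
ΔS = 0: S: 1 → 1 — ok.

the ΔL = 0, ±1 rule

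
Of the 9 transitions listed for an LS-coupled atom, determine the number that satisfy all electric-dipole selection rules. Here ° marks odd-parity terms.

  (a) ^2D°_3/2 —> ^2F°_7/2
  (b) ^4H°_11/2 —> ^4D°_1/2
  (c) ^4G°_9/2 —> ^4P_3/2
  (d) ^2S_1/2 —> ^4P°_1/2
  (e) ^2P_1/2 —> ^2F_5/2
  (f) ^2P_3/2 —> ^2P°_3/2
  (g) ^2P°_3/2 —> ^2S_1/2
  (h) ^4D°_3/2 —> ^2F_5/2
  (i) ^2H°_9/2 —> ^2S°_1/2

(a) forbidden (parity, ΔJ fail)
(b) forbidden (parity, ΔL, ΔJ fail)
(c) forbidden (ΔL, ΔJ fail)
(d) forbidden (ΔS fails)
(e) forbidden (parity, ΔL, ΔJ fail)
(f) allowed
(g) allowed
(h) forbidden (ΔS fails)
(i) forbidden (parity, ΔL, ΔJ fail)
Total allowed: 2 of 9.

2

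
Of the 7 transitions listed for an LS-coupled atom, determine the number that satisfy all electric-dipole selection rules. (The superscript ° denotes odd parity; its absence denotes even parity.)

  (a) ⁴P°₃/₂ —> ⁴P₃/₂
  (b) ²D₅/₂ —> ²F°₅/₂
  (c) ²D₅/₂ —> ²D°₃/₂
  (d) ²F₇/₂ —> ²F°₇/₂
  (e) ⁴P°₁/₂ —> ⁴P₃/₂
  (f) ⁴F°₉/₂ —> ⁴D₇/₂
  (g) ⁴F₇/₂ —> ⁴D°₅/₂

7

(a) allowed
(b) allowed
(c) allowed
(d) allowed
(e) allowed
(f) allowed
(g) allowed
Total allowed: 7 of 7.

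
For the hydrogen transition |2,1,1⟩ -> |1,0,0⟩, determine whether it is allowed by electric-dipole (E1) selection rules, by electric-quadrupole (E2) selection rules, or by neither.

E1

Δl = 0 − 1 = -1; l_i + l_f = 1.
Δm_l = -1.
E1 (Δl = ±1, |Δm_l| ≤ 1): satisfied.
E2 (Δl = 0,±2, l_i+l_f ≥ 2, |Δm_l| ≤ 2): not satisfied.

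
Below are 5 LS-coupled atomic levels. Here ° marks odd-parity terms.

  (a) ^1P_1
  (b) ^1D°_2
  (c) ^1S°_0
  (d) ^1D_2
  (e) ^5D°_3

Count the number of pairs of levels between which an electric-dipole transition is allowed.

3

(a)–(b): allowed.
(a)–(c): allowed.
(a)–(d): forbidden (parity).
(a)–(e): forbidden (ΔS, ΔJ).
(b)–(c): forbidden (parity, ΔL, ΔJ).
(b)–(d): allowed.
(b)–(e): forbidden (parity, ΔS).
(c)–(d): forbidden (ΔL, ΔJ).
(c)–(e): forbidden (parity, ΔS, ΔL, ΔJ).
(d)–(e): forbidden (ΔS).
Allowed pairs: 3 of 10.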